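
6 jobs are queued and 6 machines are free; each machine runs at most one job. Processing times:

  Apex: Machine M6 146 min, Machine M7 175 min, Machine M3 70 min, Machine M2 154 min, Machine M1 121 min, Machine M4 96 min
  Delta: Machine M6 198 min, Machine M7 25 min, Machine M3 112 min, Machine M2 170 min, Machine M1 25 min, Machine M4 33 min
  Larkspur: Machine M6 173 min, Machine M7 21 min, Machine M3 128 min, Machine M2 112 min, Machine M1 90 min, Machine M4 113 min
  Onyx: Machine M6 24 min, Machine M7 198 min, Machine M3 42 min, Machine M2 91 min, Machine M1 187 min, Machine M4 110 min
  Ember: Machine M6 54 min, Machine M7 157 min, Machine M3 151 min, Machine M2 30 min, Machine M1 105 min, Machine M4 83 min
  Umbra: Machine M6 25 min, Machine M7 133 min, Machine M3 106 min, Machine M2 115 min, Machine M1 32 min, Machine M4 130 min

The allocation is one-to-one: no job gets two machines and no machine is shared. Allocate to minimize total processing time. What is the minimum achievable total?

Minimum total: 210 min

This is the linear assignment problem.
Optimal: Apex→Machine M3 (70 min), Delta→Machine M4 (33 min), Larkspur→Machine M7 (21 min), Onyx→Machine M6 (24 min), Ember→Machine M2 (30 min), Umbra→Machine M1 (32 min) — total 70+33+21+24+30+32 = 210 min.
Column-greedy (each machine in turn goes to its cheapest remaining job) gives 300 min, worse by 90.
Every other assignment is strictly worse.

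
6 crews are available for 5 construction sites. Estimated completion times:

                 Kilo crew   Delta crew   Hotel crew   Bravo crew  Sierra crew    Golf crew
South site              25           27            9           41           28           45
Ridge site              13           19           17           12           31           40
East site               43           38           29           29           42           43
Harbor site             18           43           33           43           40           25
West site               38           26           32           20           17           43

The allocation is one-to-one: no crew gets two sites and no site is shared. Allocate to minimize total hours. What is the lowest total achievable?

This is a one-to-one assignment (minimum-cost bipartite matching).
Optimal: Hotel crew→South site (9 hours), Delta crew→Ridge site (19 hours), Bravo crew→East site (29 hours), Kilo crew→Harbor site (18 hours), Sierra crew→West site (17 hours) — total 9+19+29+18+17 = 92 hours.
Row-greedy (each crew in turn takes its cheapest remaining site) gives 117 hours, worse by 25.

Minimum total: 92 hours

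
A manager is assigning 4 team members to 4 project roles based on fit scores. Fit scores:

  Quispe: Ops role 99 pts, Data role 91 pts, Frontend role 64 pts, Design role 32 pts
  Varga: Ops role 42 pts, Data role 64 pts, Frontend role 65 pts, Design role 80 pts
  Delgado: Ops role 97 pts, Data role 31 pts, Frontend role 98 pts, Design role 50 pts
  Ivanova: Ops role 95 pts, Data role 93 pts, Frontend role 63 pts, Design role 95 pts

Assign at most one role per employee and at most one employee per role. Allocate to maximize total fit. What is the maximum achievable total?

Optimal: Quispe→Ops role (99 pts), Varga→Design role (80 pts), Delgado→Frontend role (98 pts), Ivanova→Data role (93 pts) — total 99+80+98+93 = 370 pts.
Max-entry greedy (repeatedly take the single best remaining cell) gives 356 pts, worse by 14.
Next-best assignment: Quispe→Data role, Varga→Design role, Delgado→Frontend role, Ivanova→Ops role = 364 pts.
Swapping Varga↔Ivanova (Varga→Data role 64 pts, Ivanova→Design role 95 pts) loses 14.
Checked against all permutations: 370 pts is optimal.

Maximum total: 370 pts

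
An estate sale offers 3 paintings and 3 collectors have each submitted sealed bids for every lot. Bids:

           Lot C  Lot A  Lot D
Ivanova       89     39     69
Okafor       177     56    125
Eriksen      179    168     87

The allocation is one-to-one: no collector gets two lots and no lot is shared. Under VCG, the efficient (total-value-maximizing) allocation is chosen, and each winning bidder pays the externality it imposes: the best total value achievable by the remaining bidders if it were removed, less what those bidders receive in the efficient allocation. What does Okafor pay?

Efficient allocation: Ivanova→Lot D ($69), Okafor→Lot C ($177), Eriksen→Lot A ($168); total welfare W = $414.
Okafor receives Lot C at value $177, so the others get W − 177 = $237.
Without Okafor: best allocation of the remaining 2 bidders over all 3 lots is Ivanova→Lot C ($89), Eriksen→Lot A ($168), total $257.
VCG payment = (others' best without Okafor) − (others' welfare with Okafor) = 257 − 237 = $20.

Okafor pays $20.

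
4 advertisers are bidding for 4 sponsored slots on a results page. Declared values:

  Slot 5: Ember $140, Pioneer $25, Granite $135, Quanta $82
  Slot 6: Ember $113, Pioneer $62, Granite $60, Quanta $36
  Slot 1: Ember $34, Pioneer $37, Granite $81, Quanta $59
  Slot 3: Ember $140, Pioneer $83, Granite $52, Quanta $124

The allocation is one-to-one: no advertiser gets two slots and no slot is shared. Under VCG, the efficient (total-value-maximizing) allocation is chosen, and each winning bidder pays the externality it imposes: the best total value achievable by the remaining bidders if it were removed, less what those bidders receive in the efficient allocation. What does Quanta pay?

Quanta pays $52.

Efficient allocation: Ember→Slot 6 ($113), Pioneer→Slot 1 ($37), Granite→Slot 5 ($135), Quanta→Slot 3 ($124); total welfare W = $409.
Quanta receives Slot 3 at value $124, so the others get W − 124 = $285.
Without Quanta: best allocation of the remaining 3 bidders over all 4 slots is Ember→Slot 3 ($140), Pioneer→Slot 6 ($62), Granite→Slot 5 ($135), total $337.
VCG payment = (others' best without Quanta) − (others' welfare with Quanta) = 337 − 285 = $52.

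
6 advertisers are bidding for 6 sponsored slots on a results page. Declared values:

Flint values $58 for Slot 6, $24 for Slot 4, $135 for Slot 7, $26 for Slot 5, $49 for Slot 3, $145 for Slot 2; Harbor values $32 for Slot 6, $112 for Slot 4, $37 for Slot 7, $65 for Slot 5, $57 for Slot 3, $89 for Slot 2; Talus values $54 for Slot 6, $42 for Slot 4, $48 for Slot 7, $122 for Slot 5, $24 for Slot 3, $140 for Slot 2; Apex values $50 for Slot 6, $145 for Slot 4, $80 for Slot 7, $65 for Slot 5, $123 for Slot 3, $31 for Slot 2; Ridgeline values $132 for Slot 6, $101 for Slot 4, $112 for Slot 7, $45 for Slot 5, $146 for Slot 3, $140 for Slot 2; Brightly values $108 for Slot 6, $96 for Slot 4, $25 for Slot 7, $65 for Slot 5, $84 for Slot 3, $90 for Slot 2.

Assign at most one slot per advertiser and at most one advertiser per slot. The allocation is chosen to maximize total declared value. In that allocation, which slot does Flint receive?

Optimal: Flint→Slot 7 ($135), Harbor→Slot 2 ($89), Talus→Slot 5 ($122), Apex→Slot 4 ($145), Ridgeline→Slot 3 ($146), Brightly→Slot 6 ($108) — total 135+89+122+145+146+108 = $745.
Max-entry greedy (repeatedly take the single best remaining cell) gives $703, worse by 42.
Next-best assignment: Flint→Slot 7, Harbor→Slot 4, Talus→Slot 5, Apex→Slot 3, Ridgeline→Slot 2, Brightly→Slot 6 = $740.
Flint's own top slot is Slot 2 ($145), but forcing Flint→Slot 2 and reassigning the rest optimally gives only $722 — worse by 23.

Flint receives Slot 7.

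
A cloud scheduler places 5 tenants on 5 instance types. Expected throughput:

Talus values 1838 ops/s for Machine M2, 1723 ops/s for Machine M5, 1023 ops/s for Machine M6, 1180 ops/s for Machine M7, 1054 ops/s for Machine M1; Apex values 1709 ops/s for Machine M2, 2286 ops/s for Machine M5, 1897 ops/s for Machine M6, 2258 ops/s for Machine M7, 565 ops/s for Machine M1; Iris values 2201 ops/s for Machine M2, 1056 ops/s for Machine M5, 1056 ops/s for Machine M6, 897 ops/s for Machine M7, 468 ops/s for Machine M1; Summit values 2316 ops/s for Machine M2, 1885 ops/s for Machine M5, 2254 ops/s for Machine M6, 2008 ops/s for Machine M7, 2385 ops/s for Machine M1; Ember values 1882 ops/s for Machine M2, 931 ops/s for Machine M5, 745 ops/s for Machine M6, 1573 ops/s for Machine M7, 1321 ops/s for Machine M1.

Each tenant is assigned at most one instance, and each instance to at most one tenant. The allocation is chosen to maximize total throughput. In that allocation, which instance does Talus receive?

Talus receives Machine M5.

Treat this as an assignment problem: match each tenant to one instance.
Optimal: Talus→Machine M5 (1723 ops/s), Apex→Machine M6 (1897 ops/s), Iris→Machine M2 (2201 ops/s), Summit→Machine M1 (2385 ops/s), Ember→Machine M7 (1573 ops/s) — total 1723+1897+2201+2385+1573 = 9779 ops/s.
Max-entry greedy (repeatedly take the single best remaining cell) gives 9468 ops/s, worse by 311.
No other one-to-one assignment exceeds 9779 ops/s.
Talus's own top instance is Machine M2 (1838 ops/s), but forcing Talus→Machine M2 and reassigning the rest optimally gives only 9138 ops/s — worse by 641.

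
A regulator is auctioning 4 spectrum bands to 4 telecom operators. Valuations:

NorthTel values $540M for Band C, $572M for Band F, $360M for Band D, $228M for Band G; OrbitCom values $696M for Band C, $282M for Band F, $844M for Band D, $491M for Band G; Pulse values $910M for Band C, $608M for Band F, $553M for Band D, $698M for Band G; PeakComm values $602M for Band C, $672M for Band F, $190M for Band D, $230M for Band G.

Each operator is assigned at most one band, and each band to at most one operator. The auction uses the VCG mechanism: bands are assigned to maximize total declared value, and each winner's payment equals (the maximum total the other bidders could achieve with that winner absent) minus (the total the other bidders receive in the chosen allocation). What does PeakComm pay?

Efficient allocation: NorthTel→Band C ($540M), OrbitCom→Band D ($844M), Pulse→Band G ($698M), PeakComm→Band F ($672M); total welfare W = $2754M.
PeakComm receives Band F at value $672M, so the others get W − 672 = $2082M.
Without PeakComm: best allocation of the remaining 3 bidders over all 4 bands is NorthTel→Band F ($572M), OrbitCom→Band D ($844M), Pulse→Band C ($910M), total $2326M.
VCG payment = (others' best without PeakComm) − (others' welfare with PeakComm) = 2326 − 2082 = $244M.

PeakComm pays $244M.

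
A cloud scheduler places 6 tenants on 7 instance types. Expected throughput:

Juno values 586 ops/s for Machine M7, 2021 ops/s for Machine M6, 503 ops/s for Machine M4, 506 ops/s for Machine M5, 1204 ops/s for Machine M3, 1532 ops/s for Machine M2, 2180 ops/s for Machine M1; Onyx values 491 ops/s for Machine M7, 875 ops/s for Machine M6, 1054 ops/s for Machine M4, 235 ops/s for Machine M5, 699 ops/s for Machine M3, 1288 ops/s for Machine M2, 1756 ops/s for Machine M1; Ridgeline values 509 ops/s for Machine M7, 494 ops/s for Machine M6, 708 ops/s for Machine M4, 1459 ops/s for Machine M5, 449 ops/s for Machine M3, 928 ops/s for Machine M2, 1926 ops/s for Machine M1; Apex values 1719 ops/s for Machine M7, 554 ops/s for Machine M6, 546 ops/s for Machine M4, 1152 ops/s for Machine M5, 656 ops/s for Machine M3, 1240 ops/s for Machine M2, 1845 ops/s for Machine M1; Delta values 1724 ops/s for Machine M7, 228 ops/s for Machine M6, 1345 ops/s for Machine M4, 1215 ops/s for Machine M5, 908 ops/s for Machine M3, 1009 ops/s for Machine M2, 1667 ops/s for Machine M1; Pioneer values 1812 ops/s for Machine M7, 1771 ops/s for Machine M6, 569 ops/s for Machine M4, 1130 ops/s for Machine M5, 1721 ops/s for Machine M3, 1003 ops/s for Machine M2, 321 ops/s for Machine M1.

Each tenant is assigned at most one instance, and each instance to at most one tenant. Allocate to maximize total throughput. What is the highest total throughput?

This is the linear assignment problem.
Optimal: Juno→Machine M6 (2021 ops/s), Onyx→Machine M2 (1288 ops/s), Ridgeline→Machine M5 (1459 ops/s), Apex→Machine M1 (1845 ops/s), Delta→Machine M7 (1724 ops/s), Pioneer→Machine M3 (1721 ops/s) — total 2021+1288+1459+1845+1724+1721 = 10058 ops/s.
Column-greedy (each instance in turn goes to its best remaining tenant) gives 8576 ops/s, worse by 1482.
Next-best assignment: Juno→Machine M6, Onyx→Machine M1, Ridgeline→Machine M5, Apex→Machine M7, Delta→Machine M4, Pioneer→Machine M3 = 10021 ops/s.
No other one-to-one assignment exceeds 10058 ops/s.

Maximum total: 10058 ops/s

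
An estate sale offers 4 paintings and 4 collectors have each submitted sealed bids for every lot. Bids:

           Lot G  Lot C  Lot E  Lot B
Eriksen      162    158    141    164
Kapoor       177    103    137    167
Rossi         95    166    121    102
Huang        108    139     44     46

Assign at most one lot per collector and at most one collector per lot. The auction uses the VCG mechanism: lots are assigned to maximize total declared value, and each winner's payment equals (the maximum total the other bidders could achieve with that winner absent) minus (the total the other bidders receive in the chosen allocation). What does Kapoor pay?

Efficient allocation: Eriksen→Lot B ($164), Kapoor→Lot G ($177), Rossi→Lot E ($121), Huang→Lot C ($139); total welfare W = $601.
Kapoor receives Lot G at value $177, so the others get W − 177 = $424.
Without Kapoor: best allocation of the remaining 3 bidders over all 4 lots is Eriksen→Lot B ($164), Rossi→Lot C ($166), Huang→Lot G ($108), total $438.
VCG payment = (others' best without Kapoor) − (others' welfare with Kapoor) = 438 − 424 = $14.

Kapoor pays $14.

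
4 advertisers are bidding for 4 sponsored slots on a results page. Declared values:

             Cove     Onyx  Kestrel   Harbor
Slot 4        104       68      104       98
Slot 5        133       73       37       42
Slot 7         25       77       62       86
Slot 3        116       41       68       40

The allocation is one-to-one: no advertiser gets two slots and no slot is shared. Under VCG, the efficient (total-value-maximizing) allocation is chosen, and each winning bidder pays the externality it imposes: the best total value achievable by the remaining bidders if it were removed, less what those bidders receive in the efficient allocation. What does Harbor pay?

Harbor pays $21.

Efficient allocation: Cove→Slot 3 ($116), Onyx→Slot 5 ($73), Kestrel→Slot 4 ($104), Harbor→Slot 7 ($86); total welfare W = $379.
Harbor receives Slot 7 at value $86, so the others get W − 86 = $293.
Without Harbor: best allocation of the remaining 3 bidders over all 4 slots is Cove→Slot 5 ($133), Onyx→Slot 7 ($77), Kestrel→Slot 4 ($104), total $314.
VCG payment = (others' best without Harbor) − (others' welfare with Harbor) = 314 − 293 = $21.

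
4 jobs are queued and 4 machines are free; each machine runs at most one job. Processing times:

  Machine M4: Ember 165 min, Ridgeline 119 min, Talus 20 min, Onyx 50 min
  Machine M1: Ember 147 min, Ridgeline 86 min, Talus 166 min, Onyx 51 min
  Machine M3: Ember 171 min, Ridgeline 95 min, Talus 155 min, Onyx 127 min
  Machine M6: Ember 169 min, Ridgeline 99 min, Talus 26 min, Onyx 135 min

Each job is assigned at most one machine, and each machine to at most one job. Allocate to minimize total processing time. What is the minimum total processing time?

Minimum total: 318 min

Optimal: Ember→Machine M1 (147 min), Ridgeline→Machine M3 (95 min), Talus→Machine M6 (26 min), Onyx→Machine M4 (50 min) — total 147+95+26+50 = 318 min.
Column-greedy (each machine in turn goes to its cheapest remaining job) gives 335 min, worse by 17.
Next-best assignment: Ember→Machine M3, Ridgeline→Machine M1, Talus→Machine M6, Onyx→Machine M4 = 333 min.
Every other assignment is strictly worse.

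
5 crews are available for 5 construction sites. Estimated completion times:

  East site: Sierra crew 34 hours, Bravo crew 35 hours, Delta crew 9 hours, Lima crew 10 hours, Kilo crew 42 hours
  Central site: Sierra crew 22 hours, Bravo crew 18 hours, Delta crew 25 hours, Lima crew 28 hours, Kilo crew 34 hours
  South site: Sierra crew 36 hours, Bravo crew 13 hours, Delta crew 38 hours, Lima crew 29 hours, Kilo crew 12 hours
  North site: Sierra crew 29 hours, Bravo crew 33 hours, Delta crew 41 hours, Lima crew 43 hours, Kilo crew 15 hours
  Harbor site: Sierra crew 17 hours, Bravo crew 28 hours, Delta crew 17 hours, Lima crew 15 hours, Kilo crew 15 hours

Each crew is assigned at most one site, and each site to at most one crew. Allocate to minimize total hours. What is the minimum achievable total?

Min total: 74 hours

Treat this as an assignment problem: match each crew to one site.
Optimal: Sierra crew→Central site (22 hours), Bravo crew→South site (13 hours), Delta crew→East site (9 hours), Lima crew→Harbor site (15 hours), Kilo crew→North site (15 hours) — total 22+13+9+15+15 = 74 hours.
Min-entry greedy (repeatedly take the single cheapest remaining cell) gives 83 hours, worse by 9.
Next-best assignment: Sierra crew→Central site, Bravo crew→South site, Delta crew→Harbor site, Lima crew→East site, Kilo crew→North site = 77 hours.
Swapping Lima crew↔Kilo crew (Lima crew→North site 43 hours, Kilo crew→Harbor site 15 hours) adds 28.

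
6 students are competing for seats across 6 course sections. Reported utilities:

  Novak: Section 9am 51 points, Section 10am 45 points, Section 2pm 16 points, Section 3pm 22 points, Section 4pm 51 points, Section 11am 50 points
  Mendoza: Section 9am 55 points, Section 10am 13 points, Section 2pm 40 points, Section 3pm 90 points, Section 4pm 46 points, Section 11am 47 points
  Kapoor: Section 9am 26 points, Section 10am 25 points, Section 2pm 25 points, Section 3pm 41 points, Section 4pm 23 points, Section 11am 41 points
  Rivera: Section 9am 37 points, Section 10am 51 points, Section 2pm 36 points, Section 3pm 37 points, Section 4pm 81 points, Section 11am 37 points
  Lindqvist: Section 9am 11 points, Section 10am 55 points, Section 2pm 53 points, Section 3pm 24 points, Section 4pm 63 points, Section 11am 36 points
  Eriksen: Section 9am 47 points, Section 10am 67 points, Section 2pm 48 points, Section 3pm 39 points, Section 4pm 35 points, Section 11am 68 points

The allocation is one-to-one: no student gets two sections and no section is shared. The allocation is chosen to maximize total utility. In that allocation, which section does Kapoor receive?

Kapoor receives Section 11am.

Treat this as an assignment problem: match each student to one section.
Optimal: Novak→Section 9am (51 points), Mendoza→Section 3pm (90 points), Kapoor→Section 11am (41 points), Rivera→Section 4pm (81 points), Lindqvist→Section 2pm (53 points), Eriksen→Section 10am (67 points) — total 51+90+41+81+53+67 = 383 points.
Row-greedy (each student in turn takes its best remaining section) gives 366 points, worse by 17.
Swapping Eriksen↔Kapoor (Eriksen→Section 11am 68 points, Kapoor→Section 10am 25 points) loses 15.
Every other assignment is strictly worse.
Kapoor's own top section is Section 3pm (41 points), but forcing Kapoor→Section 3pm and reassigning the rest optimally gives only 347 points — worse by 36.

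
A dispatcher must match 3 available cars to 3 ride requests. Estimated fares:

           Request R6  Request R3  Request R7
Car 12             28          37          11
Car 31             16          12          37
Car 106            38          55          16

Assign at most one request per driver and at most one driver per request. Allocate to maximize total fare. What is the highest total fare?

This is a one-to-one assignment (maximum-weight bipartite matching).
Optimal: Car 12→Request R6 ($28), Car 31→Request R7 ($37), Car 106→Request R3 ($55) — total 28+37+55 = $120.
Column-greedy (each request in turn goes to its best remaining driver) gives $112, worse by 8.
Next-best assignment: Car 12→Request R3, Car 31→Request R7, Car 106→Request R6 = $112.

Max total: $120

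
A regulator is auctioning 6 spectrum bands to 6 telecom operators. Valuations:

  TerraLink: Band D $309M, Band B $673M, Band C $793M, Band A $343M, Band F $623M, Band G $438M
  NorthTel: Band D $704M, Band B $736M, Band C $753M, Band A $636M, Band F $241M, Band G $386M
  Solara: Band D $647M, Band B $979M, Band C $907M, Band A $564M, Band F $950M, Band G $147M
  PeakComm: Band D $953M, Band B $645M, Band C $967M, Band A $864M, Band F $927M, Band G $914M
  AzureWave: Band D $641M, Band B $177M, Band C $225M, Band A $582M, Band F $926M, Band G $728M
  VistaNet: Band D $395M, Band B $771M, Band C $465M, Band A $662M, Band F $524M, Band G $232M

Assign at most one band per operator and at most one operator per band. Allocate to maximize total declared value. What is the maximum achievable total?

This is a one-to-one assignment (maximum-weight bipartite matching).
Optimal: TerraLink→Band C ($793M), NorthTel→Band D ($704M), Solara→Band B ($979M), PeakComm→Band G ($914M), AzureWave→Band F ($926M), VistaNet→Band A ($662M) — total 793+704+979+914+926+662 = $4978M.
Column-greedy (each band in turn goes to its best remaining operator) gives $4699M, worse by 279.

Max total: $4978M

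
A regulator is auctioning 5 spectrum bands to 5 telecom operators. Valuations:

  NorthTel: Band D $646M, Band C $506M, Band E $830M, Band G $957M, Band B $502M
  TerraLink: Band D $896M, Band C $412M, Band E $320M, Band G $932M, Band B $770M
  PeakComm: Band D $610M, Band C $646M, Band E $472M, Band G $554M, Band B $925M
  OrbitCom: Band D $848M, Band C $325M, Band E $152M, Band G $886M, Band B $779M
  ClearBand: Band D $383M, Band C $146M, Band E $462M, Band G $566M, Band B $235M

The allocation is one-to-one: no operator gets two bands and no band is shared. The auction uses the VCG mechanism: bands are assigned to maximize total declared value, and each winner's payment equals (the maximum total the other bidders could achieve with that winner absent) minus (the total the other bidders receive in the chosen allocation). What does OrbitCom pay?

Efficient allocation: NorthTel→Band G ($957M), TerraLink→Band D ($896M), PeakComm→Band C ($646M), OrbitCom→Band B ($779M), ClearBand→Band E ($462M); total welfare W = $3740M.
OrbitCom receives Band B at value $779M, so the others get W − 779 = $2961M.
Without OrbitCom: best allocation of the remaining 4 bidders over all 5 bands is NorthTel→Band G ($957M), TerraLink→Band D ($896M), PeakComm→Band B ($925M), ClearBand→Band E ($462M), total $3240M.
VCG payment = (others' best without OrbitCom) − (others' welfare with OrbitCom) = 3240 − 2961 = $279M.

OrbitCom pays $279M.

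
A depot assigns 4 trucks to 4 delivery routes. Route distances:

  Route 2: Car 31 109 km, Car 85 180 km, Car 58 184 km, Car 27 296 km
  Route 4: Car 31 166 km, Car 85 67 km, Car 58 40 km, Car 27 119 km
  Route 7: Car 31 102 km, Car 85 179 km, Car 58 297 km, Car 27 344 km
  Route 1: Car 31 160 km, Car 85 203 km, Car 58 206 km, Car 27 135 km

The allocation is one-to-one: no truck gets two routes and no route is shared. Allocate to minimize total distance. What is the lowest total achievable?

Optimal: Car 31→Route 7 (102 km), Car 85→Route 2 (180 km), Car 58→Route 4 (40 km), Car 27→Route 1 (135 km) — total 102+180+40+135 = 457 km.

Min total: 457 km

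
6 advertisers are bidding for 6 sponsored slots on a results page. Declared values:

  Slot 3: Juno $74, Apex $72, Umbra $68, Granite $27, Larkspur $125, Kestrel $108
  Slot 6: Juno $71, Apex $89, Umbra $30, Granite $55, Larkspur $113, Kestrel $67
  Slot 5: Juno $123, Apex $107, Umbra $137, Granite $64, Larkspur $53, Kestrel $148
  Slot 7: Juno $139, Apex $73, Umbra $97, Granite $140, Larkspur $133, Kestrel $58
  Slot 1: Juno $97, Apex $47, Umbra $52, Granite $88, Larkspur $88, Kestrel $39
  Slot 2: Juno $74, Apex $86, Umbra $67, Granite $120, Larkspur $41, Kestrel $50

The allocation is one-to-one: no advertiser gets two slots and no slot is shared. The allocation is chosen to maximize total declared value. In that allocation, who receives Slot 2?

Granite receives Slot 2.

Optimal: Juno→Slot 1 ($97), Apex→Slot 6 ($89), Umbra→Slot 5 ($137), Granite→Slot 2 ($120), Larkspur→Slot 7 ($133), Kestrel→Slot 3 ($108) — total 97+89+137+120+133+108 = $684.
Column-greedy (each slot in turn goes to its best remaining advertiser) gives $666, worse by 18.
Swapping Larkspur↔Juno (Larkspur→Slot 1 $88, Juno→Slot 7 $139) loses 3.
Granite's own top slot is Slot 7 ($140), but forcing Granite→Slot 7 and reassigning the rest optimally gives only $681 — worse by 3.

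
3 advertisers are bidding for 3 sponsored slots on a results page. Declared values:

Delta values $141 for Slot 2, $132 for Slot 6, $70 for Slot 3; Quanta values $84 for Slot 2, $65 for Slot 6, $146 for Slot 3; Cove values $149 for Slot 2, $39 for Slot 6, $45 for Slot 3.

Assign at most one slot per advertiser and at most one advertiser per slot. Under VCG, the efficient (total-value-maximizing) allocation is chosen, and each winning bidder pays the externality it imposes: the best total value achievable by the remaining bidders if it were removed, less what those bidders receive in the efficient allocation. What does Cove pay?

Cove pays $9.

Efficient allocation: Delta→Slot 6 ($132), Quanta→Slot 3 ($146), Cove→Slot 2 ($149); total welfare W = $427.
Cove receives Slot 2 at value $149, so the others get W − 149 = $278.
Without Cove: best allocation of the remaining 2 bidders over all 3 slots is Delta→Slot 2 ($141), Quanta→Slot 3 ($146), total $287.
VCG payment = (others' best without Cove) − (others' welfare with Cove) = 287 − 278 = $9.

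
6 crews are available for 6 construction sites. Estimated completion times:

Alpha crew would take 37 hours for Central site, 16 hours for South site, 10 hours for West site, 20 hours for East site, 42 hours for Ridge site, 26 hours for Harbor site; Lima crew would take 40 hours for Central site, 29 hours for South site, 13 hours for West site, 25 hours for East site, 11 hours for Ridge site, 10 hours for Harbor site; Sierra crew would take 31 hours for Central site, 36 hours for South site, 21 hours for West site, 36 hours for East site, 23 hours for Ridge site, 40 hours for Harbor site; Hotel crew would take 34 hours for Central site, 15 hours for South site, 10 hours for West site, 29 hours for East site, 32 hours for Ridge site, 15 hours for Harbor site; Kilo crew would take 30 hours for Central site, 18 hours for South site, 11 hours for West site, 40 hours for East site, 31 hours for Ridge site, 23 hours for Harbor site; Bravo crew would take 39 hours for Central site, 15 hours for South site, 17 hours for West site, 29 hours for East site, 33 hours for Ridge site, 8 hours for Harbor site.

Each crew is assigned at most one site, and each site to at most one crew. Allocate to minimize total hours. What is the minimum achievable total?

Min total: 96 hours

Optimal: Alpha crew→East site (20 hours), Lima crew→Ridge site (11 hours), Sierra crew→Central site (31 hours), Hotel crew→South site (15 hours), Kilo crew→West site (11 hours), Bravo crew→Harbor site (8 hours) — total 20+11+31+15+11+8 = 96 hours.
Column-greedy (each site in turn goes to its cheapest remaining crew) gives 111 hours, worse by 15.
Next-best assignment: Alpha crew→East site, Lima crew→Ridge site, Sierra crew→Central site, Hotel crew→West site, Kilo crew→South site, Bravo crew→Harbor site = 98 hours.
No other one-to-one assignment undercuts 96 hours.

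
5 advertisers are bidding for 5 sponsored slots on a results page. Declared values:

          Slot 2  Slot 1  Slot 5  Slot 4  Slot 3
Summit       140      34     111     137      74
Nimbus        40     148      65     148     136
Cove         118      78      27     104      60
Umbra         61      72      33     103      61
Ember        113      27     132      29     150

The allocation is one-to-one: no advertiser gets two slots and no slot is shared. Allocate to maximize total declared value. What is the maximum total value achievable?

Max total: $630

Optimal: Summit→Slot 5 ($111), Nimbus→Slot 1 ($148), Cove→Slot 2 ($118), Umbra→Slot 4 ($103), Ember→Slot 3 ($150) — total 111+148+118+103+150 = $630.
Max-entry greedy (repeatedly take the single best remaining cell) gives $575, worse by 55.
Next-best assignment: Summit→Slot 5, Nimbus→Slot 4, Cove→Slot 2, Umbra→Slot 1, Ember→Slot 3 = $599.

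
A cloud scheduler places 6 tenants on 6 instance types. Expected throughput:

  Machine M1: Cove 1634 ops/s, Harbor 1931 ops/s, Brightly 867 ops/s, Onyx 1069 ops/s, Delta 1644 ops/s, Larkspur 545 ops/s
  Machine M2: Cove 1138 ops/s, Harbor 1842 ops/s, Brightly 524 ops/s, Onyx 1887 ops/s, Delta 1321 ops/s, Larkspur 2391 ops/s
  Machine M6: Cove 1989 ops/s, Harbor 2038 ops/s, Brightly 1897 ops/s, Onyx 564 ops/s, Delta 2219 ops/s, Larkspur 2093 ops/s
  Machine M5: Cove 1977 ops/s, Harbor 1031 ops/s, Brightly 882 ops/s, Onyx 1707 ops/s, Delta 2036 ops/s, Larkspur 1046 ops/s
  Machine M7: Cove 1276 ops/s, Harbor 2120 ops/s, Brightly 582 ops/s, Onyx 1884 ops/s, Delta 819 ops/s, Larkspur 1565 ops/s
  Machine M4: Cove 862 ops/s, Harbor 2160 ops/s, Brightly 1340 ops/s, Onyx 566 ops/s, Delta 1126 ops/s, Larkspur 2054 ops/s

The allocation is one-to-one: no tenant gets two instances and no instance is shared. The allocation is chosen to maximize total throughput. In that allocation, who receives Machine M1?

Cove receives Machine M1.

This is a one-to-one assignment (maximum-weight bipartite matching).
Optimal: Cove→Machine M1 (1634 ops/s), Harbor→Machine M4 (2160 ops/s), Brightly→Machine M6 (1897 ops/s), Onyx→Machine M7 (1884 ops/s), Delta→Machine M5 (2036 ops/s), Larkspur→Machine M2 (2391 ops/s) — total 1634+2160+1897+1884+2036+2391 = 12002 ops/s.
Next-best assignment: Cove→Machine M5, Harbor→Machine M4, Brightly→Machine M6, Onyx→Machine M7, Delta→Machine M1, Larkspur→Machine M2 = 11953 ops/s.
Swapping Delta↔Brightly (Delta→Machine M6 2219 ops/s, Brightly→Machine M5 882 ops/s) loses 832.
Checked against all permutations: 12002 ops/s is optimal.
Cove's own top instance is Machine M6 (1989 ops/s), but forcing Cove→Machine M6 and reassigning the rest optimally gives only 11571 ops/s — worse by 431.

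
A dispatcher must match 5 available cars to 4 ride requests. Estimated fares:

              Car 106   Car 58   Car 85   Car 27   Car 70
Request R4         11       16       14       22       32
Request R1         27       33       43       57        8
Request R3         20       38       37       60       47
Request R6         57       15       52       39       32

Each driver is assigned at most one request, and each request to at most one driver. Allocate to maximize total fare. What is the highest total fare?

Maximum total: $192

Optimal: Car 70→Request R4 ($32), Car 85→Request R1 ($43), Car 27→Request R3 ($60), Car 106→Request R6 ($57) — total 32+43+60+57 = $192.
Column-greedy (each request in turn goes to its best remaining driver) gives $184, worse by 8.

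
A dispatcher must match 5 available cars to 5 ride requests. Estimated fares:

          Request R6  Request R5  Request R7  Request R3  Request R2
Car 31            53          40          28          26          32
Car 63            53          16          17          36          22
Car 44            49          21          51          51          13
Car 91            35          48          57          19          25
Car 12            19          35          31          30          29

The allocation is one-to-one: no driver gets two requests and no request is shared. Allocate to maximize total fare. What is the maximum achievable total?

Max total: $230

This is the linear assignment problem.
Optimal: Car 31→Request R5 ($40), Car 63→Request R6 ($53), Car 44→Request R3 ($51), Car 91→Request R7 ($57), Car 12→Request R2 ($29) — total 40+53+51+57+29 = $230.
Column-greedy (each request in turn goes to its best remaining driver) gives $217, worse by 13.
Next-best assignment: Car 31→Request R2, Car 63→Request R6, Car 44→Request R3, Car 91→Request R7, Car 12→Request R5 = $228.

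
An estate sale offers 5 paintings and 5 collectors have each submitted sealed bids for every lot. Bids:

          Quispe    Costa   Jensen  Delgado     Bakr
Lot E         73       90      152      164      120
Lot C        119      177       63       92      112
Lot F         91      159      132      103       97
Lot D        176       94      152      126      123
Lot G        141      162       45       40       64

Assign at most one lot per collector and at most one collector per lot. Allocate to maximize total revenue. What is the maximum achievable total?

Optimal: Quispe→Lot D ($176), Costa→Lot G ($162), Jensen→Lot F ($132), Delgado→Lot E ($164), Bakr→Lot C ($112) — total 176+162+132+164+112 = $746.
Next-best assignment: Quispe→Lot G, Costa→Lot C, Jensen→Lot F, Delgado→Lot E, Bakr→Lot D = $737.
Swapping Quispe↔Costa (Quispe→Lot G $141, Costa→Lot D $94) loses 103.
Checked against all permutations: $746 is optimal.

Maximum total: $746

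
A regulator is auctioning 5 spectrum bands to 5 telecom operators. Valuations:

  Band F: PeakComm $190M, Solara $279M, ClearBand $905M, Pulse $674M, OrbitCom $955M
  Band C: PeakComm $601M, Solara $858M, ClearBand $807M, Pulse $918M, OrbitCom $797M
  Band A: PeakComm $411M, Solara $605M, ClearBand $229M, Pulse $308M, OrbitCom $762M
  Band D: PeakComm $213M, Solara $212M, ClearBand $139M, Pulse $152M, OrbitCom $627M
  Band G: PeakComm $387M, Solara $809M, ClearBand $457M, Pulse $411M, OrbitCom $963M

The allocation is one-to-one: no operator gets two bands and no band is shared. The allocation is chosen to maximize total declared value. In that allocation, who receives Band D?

OrbitCom receives Band D.

Optimal: PeakComm→Band A ($411M), Solara→Band G ($809M), ClearBand→Band F ($905M), Pulse→Band C ($918M), OrbitCom→Band D ($627M) — total 411+809+905+918+627 = $3670M.
Max-entry greedy (repeatedly take the single best remaining cell) gives $3604M, worse by 66.
Swapping Pulse↔Solara (Pulse→Band G $411M, Solara→Band C $858M) loses 458.
OrbitCom's own top band is Band G ($963M), but forcing OrbitCom→Band G and reassigning the rest optimally gives only $3604M — worse by 66.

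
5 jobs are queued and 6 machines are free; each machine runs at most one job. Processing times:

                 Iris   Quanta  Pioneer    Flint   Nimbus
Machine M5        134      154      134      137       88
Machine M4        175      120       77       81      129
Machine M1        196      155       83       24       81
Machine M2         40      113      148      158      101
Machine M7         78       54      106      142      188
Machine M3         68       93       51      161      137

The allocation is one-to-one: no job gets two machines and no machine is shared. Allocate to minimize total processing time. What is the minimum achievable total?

Treat this as an assignment problem: match each job to one machine.
Optimal: Iris→Machine M2 (40 min), Quanta→Machine M7 (54 min), Pioneer→Machine M3 (51 min), Flint→Machine M1 (24 min), Nimbus→Machine M5 (88 min) — total 40+54+51+24+88 = 257 min.
Column-greedy (each machine in turn goes to its cheapest remaining job) gives 283 min, worse by 26.
Next-best assignment: Iris→Machine M2, Quanta→Machine M7, Pioneer→Machine M4, Flint→Machine M1, Nimbus→Machine M5 = 283 min.
No other one-to-one assignment undercuts 257 min.

Min total: 257 min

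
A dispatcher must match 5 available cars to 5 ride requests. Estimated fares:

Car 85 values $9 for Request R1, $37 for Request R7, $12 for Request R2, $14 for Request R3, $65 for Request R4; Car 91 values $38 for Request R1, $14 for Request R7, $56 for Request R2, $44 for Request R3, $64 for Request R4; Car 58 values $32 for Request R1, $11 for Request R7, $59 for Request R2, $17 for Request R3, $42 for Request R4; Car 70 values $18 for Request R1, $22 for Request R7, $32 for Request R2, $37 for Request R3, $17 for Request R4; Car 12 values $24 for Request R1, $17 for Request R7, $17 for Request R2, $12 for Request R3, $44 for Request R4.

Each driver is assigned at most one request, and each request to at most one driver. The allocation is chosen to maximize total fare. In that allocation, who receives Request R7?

Optimal: Car 85→Request R7 ($37), Car 91→Request R4 ($64), Car 58→Request R2 ($59), Car 70→Request R3 ($37), Car 12→Request R1 ($24) — total 37+64+59+37+24 = $221.
Column-greedy (each request in turn goes to its best remaining driver) gives $215, worse by 6.
Next-best assignment: Car 85→Request R4, Car 91→Request R1, Car 58→Request R2, Car 70→Request R3, Car 12→Request R7 = $216.
No other one-to-one assignment exceeds $221.
Car 85's own top request is Request R4 ($65), but forcing Car 85→Request R4 and reassigning the rest optimally gives only $216 — worse by 5.

Car 85 receives Request R7.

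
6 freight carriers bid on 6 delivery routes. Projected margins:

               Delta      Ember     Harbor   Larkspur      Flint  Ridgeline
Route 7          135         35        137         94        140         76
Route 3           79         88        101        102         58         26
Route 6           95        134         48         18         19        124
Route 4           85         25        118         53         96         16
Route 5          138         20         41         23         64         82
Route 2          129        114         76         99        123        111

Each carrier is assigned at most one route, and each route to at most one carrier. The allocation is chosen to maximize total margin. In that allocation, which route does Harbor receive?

Harbor receives Route 4.

Optimal: Delta→Route 5 ($138k), Ember→Route 6 ($134k), Harbor→Route 4 ($118k), Larkspur→Route 3 ($102k), Flint→Route 7 ($140k), Ridgeline→Route 2 ($111k) — total 138+134+118+102+140+111 = $743k.
Row-greedy (each carrier in turn takes its best remaining route) gives $650k, worse by 93.
Swapping Ridgeline↔Larkspur (Ridgeline→Route 3 $26k, Larkspur→Route 2 $99k) loses 88.
Every other assignment is strictly worse.
Harbor's own top route is Route 7 ($137k), but forcing Harbor→Route 7 and reassigning the rest optimally gives only $718k — worse by 25.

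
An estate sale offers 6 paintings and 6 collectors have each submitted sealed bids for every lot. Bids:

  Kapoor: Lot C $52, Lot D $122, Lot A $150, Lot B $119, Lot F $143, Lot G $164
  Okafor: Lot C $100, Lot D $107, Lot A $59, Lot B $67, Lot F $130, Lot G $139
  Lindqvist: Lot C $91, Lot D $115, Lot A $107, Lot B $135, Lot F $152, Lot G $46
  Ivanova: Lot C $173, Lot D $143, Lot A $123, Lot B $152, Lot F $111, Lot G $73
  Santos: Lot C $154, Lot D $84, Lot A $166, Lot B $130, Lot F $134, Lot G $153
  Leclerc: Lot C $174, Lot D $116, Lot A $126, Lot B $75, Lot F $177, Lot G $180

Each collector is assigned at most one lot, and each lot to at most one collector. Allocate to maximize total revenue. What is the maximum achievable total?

Max total: $922

Treat this as an assignment problem: match each collector to one lot.
Optimal: Kapoor→Lot G ($164), Okafor→Lot D ($107), Lindqvist→Lot B ($135), Ivanova→Lot C ($173), Santos→Lot A ($166), Leclerc→Lot F ($177) — total 164+107+135+173+166+177 = $922.
Checked against all permutations: $922 is optimal.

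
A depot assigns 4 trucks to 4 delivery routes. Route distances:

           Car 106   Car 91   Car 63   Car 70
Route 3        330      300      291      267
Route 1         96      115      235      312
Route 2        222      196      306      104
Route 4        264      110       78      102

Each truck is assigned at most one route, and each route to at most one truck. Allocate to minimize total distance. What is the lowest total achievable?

Minimum total: 578 km

This is the linear assignment problem.
Optimal: Car 106→Route 1 (96 km), Car 91→Route 3 (300 km), Car 63→Route 4 (78 km), Car 70→Route 2 (104 km) — total 96+300+78+104 = 578 km.
Row-greedy (each truck in turn takes its cheapest remaining route) gives 601 km, worse by 23.
Every other assignment is strictly worse.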